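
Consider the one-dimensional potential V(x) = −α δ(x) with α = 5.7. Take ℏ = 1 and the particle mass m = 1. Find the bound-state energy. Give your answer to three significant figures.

E = -16.2

For x ≠ 0 the bound state is ψ ∝ e^{−κ|x|}; integrating the TISE across the delta gives the cusp condition 2κ = 2mα/ℏ², so κ = 5.700.
Then E = −ℏ²κ²/(2m) = −mα²/(2ℏ²) = -16.25.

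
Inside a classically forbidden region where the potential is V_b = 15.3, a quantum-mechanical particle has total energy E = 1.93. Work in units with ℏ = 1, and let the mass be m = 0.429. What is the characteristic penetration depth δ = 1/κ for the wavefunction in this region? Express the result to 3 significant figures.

Since E < V_b the TISE in this region is ψ'' = κ²ψ with κ = √(2m(V_b − E))/ℏ.
κ = √(2 × 0.429 × 13.37) = 3.387. The penetration depth is δ = 1/κ = 0.295.

δ = 0.295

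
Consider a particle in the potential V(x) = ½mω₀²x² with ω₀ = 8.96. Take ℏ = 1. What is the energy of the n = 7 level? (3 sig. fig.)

E = 67.2

The oscillator eigenvalues are E_n = ℏω₀(n + ½), so E_7 = 8.96 × 7.5 = 67.20.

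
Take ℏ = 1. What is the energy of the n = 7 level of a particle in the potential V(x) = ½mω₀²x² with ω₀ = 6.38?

E = 47.9

The oscillator eigenvalues are E_n = ℏω₀(n + ½), so E_7 = 6.38 × 7.5 = 47.85.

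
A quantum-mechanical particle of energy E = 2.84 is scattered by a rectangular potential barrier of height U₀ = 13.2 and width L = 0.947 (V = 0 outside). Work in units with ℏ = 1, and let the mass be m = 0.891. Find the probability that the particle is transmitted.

T = 0.000789

Since E < U₀ the interior solution is evanescent with decay constant κ = √(2m(U₀ − E))/ℏ = 4.297.
κL = 4.069, sinh(κL) = 29.24.
The exact tunnelling result is T⁻¹ = 1 + U₀² sinh²(κL) / [4E(U₀ − E)] = 1267, so T = 0.000789.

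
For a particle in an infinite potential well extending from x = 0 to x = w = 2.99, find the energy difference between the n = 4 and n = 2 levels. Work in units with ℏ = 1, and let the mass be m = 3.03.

E_n = n²π²ℏ²/(2mw²), so ΔE = (4² − 2²) π²ℏ²/(2mw²).
ΔE = 12 × π² / (2 × 3.03 × 2.99²) = 2.186.

ΔE = 2.19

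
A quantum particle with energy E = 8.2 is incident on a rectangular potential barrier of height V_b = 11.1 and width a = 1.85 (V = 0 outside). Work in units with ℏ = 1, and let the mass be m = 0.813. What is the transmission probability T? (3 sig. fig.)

T = 0.00100

Since E < V_b the interior solution is evanescent with decay constant κ = √(2m(V_b − E))/ℏ = 2.171.
κa = 4.017, sinh(κa) = 27.77.
The exact tunnelling result is T⁻¹ = 1 + V_b² sinh²(κa) / [4E(V_b − E)] = 999.6, so T = 0.00100.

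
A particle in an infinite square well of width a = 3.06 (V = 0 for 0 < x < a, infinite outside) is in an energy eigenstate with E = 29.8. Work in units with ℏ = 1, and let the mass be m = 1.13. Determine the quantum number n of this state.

n = 8

From E_n = n²π²ℏ²/(2ma²) invert to n = √(2ma²E)/(πℏ).
n = (3.06/π) × √(2 × 1.13 × 29.8) = 7.993 → n = 8.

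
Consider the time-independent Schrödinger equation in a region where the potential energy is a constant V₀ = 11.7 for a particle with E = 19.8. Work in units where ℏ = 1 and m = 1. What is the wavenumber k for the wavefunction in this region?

k = 4.02

With E > V₀ the solution is oscillatory, ψ ∝ e^{±ikx} with k = √(2m(E − V₀))/ℏ.
k = √(2 × 1 × 8.1) = 4.025.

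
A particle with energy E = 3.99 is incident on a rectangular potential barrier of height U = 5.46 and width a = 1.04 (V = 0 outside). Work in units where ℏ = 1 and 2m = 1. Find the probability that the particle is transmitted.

E < U: inside the barrier ψ ∝ e^{±κx} with κ = √(2m(U − E))/ℏ = 1.212.
κa = 1.261, sinh(κa) = 1.623.
The exact tunnelling result is T⁻¹ = 1 + U² sinh²(κa) / [4E(U − E)] = 4.346, so T = 0.230.

T = 0.230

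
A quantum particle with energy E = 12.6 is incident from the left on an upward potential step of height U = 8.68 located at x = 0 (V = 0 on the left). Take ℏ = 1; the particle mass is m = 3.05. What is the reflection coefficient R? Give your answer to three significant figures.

R = 0.0806

The wavenumbers are k₁ = √(2mE)/ℏ = 8.767 on the left and k₂ = √(2m(E − U))/ℏ = 4.890 on the right.
Continuity of ψ and ψ′ at the step yields the reflection amplitude r = (k₁ − k₂)/(k₁ + k₂) = 0.2839; thus R = |r|² = 0.08059, T = 0.9194.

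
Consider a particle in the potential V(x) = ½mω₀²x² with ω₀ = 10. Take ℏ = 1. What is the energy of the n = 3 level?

The oscillator eigenvalues are E_n = ℏω₀(n + ½), so E_3 = 10 × 3.5 = 35.00.

E = 35.0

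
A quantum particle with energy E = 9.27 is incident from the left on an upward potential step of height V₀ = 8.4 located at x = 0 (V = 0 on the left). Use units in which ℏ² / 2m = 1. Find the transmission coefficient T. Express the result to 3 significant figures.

The wavenumbers are k₁ = √(2mE)/ℏ = 3.045 on the left and k₂ = √(2m(E − V₀))/ℏ = 0.9327 on the right.
Continuity of ψ and ψ′ at the step yields the reflection amplitude r = (k₁ − k₂)/(k₁ + k₂) = 0.5310; thus R = |r|² = 0.2819, T = 0.7181.

T = 0.718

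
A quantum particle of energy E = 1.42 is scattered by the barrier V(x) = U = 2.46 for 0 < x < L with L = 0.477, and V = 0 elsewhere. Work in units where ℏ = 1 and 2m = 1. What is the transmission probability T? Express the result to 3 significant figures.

T = 0.792

E < U: inside the barrier ψ ∝ e^{±κx} with κ = √(2m(U − E))/ℏ = 1.020.
κL = 0.4864, sinh(κL) = 0.5059.
The exact tunnelling result is T⁻¹ = 1 + U² sinh²(κL) / [4E(U − E)] = 1.262, so T = 0.792.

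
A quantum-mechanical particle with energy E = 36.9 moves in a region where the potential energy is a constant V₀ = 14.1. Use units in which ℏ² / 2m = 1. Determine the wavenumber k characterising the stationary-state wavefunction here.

With E > V₀ the solution is oscillatory, ψ ∝ e^{±ikx} with k = √(2m(E − V₀))/ℏ.
k = √(2 × 0.5 × 22.8) = 4.775.

k = 4.77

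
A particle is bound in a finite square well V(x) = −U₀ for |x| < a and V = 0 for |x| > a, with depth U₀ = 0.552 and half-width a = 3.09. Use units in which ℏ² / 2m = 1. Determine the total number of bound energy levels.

The dimensionless depth is z₀ = a√(2mU₀)/ℏ = 3.09 × √(0.5520) = 2.296.
The even/odd transcendental equations gain one root per π/2 in z₀, giving N = 1 + ⌊2z₀/π⌋ = 1 + ⌊1.462⌋ = 2.

N = 2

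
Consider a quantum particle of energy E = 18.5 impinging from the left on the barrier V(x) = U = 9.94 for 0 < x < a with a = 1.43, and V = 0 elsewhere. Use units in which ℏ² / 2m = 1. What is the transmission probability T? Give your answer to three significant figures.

T = 0.896

Above the barrier the interior wavenumber is k₂ = √(2m(E − U))/ℏ = 2.926, giving phase k₂a = 4.184.
Matching at both interfaces gives T⁻¹ = 1 + U² sin²(k₂a) / [4E(E − U)] = 1.116, hence T = 0.896.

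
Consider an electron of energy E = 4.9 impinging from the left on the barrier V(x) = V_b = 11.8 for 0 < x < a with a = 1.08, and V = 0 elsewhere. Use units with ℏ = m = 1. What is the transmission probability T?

T = 0.00127

E < V_b: inside the barrier ψ ∝ e^{±κx} with κ = √(2m(V_b − E))/ℏ = 3.715.
κa = 4.012, sinh(κa) = 27.62.
Matching ψ, ψ′ at both faces gives T = [1 + V_b² sinh²(κa) / (4E(V_b − E))]⁻¹ = 1/786.4 = 0.00127.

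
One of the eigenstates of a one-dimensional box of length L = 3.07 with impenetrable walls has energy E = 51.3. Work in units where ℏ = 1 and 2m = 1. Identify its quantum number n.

n = 7

From E_n = n²π²ℏ²/(2mL²) invert to n = √(2mL²E)/(πℏ).
n = (3.07/π) × √(2 × 0.5 × 51.3) = 6.999 → n = 7.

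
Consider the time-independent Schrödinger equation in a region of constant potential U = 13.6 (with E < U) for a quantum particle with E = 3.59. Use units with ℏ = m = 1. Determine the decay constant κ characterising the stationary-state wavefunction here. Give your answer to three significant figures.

κ = 4.47

Since E < U the TISE in this region is ψ'' = κ²ψ with κ = √(2m(U − E))/ℏ.
κ = √(2 × 1 × 10.01) = 4.474.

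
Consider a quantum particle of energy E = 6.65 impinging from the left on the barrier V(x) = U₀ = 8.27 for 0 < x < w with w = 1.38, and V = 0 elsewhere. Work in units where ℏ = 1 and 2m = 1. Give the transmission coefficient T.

T = 0.0739

Since E < U₀ the interior solution is evanescent with decay constant κ = √(2m(U₀ − E))/ℏ = 1.273.
κw = 1.756, sinh(κw) = 2.810.
Matching ψ, ψ′ at both faces gives T = [1 + U₀² sinh²(κw) / (4E(U₀ − E))]⁻¹ = 1/13.53 = 0.0739.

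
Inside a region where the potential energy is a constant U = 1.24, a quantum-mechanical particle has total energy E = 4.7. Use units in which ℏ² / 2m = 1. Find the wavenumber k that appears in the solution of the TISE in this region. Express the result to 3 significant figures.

k = 1.86

With E > U the solution is oscillatory, ψ ∝ e^{±ikx} with k = √(2m(E − U))/ℏ.
k = √(2 × 0.5 × 3.46) = 1.860.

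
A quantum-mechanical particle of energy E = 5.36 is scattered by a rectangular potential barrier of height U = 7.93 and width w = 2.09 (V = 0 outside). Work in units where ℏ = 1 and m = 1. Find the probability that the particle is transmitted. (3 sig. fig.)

T = 0.000268

E < U: inside the barrier ψ ∝ e^{±κx} with κ = √(2m(U − E))/ℏ = 2.267.
κw = 4.738, sinh(κw) = 57.12.
Matching ψ, ψ′ at both faces gives T = [1 + U² sinh²(κw) / (4E(U − E))]⁻¹ = 1/3724 = 0.000268.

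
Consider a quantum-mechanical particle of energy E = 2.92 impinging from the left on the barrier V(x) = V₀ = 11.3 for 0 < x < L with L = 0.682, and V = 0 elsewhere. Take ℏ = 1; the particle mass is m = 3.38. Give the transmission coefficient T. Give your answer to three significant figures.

Since E < V₀ the interior solution is evanescent with decay constant κ = √(2m(V₀ − E))/ℏ = 7.527.
κL = 5.133, sinh(κL) = 84.77.
Matching ψ, ψ′ at both faces gives T = [1 + V₀² sinh²(κL) / (4E(V₀ − E))]⁻¹ = 1/9375 = 0.000107.

T = 0.000107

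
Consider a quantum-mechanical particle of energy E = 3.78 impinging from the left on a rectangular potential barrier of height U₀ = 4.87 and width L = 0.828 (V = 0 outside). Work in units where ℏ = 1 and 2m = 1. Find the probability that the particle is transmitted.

Since E < U₀ the interior solution is evanescent with decay constant κ = √(2m(U₀ − E))/ℏ = 1.044.
κL = 0.8645, sinh(κL) = 0.9762.
Matching ψ, ψ′ at both faces gives T = [1 + U₀² sinh²(κL) / (4E(U₀ − E))]⁻¹ = 1/2.371 = 0.422.

T = 0.422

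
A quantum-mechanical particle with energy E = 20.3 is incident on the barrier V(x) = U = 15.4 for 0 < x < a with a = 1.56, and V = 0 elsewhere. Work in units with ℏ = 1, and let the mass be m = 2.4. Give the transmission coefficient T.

T = 0.646

E > U: inside the barrier k₂ = √(2m(E − U))/ℏ = 4.850, k₂a = 7.566.
Matching at both interfaces gives T⁻¹ = 1 + U² sin²(k₂a) / [4E(E − U)] = 1.548, hence T = 0.646.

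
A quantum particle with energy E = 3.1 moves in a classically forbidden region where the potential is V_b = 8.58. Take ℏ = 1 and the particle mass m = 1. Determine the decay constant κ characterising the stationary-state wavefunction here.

κ = 3.31

Since E < V_b the TISE in this region is ψ'' = κ²ψ with κ = √(2m(V_b − E))/ℏ.
κ = √(2 × 1 × 5.48) = 3.311.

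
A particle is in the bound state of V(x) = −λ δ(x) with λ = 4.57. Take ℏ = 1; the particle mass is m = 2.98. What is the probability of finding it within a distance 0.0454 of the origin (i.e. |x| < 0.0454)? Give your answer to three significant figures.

The normalised bound state is ψ = √κ e^{−κ|x|} with κ = mλ/ℏ² = 13.62.
P(|x| < d) = ∫_{−d}^{d} κ e^{−2κ|x|} dx = 1 − e^{−2κd} = 1 − e^{−1.237} = 0.7096.

P = 0.710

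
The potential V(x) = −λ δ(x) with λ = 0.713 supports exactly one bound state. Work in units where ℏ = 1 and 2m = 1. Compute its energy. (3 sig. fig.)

For x ≠ 0 the bound state is ψ ∝ e^{−κ|x|}; integrating the TISE across the delta gives the cusp condition 2κ = 2mλ/ℏ², so κ = 0.3565.
Then E = −ℏ²κ²/(2m) = −mλ²/(2ℏ²) = -0.1271.

E = -0.127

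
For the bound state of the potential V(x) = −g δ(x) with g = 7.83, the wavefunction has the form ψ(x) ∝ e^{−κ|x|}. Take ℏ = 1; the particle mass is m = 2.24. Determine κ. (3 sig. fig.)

κ = 17.5

Integrating the TISE across x = 0 gives the cusp condition ψ'(0⁺) − ψ'(0⁻) = −(2mg/ℏ²)ψ(0).
With ψ ∝ e^{−κ|x|} this yields −2κ = −2mg/ℏ², so κ = mg/ℏ² = 17.54.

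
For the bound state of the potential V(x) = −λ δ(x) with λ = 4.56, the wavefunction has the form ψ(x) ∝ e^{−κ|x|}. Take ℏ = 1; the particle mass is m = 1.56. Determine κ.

Integrating the TISE across x = 0 gives the cusp condition ψ'(0⁺) − ψ'(0⁻) = −(2mλ/ℏ²)ψ(0).
With ψ ∝ e^{−κ|x|} this yields −2κ = −2mλ/ℏ², so κ = mλ/ℏ² = 7.114.

κ = 7.11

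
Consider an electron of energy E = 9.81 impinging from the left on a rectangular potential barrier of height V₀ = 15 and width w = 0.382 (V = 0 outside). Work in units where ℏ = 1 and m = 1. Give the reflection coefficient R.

R = 0.730

E < V₀: inside the barrier ψ ∝ e^{±κx} with κ = √(2m(V₀ − E))/ℏ = 3.222.
κw = 1.231, sinh(κw) = 1.566.
Matching ψ, ψ′ at both faces gives T = [1 + V₀² sinh²(κw) / (4E(V₀ − E))]⁻¹ = 1/3.709 = 0.270.
R = 1 − T = 0.730.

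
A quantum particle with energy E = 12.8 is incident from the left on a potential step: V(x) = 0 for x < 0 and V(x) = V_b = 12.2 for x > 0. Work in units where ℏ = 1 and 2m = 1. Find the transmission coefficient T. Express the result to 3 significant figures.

The wavenumbers are k₁ = √(2mE)/ℏ = 3.578 on the left and k₂ = √(2m(E − V_b))/ℏ = 0.7746 on the right.
Continuity of ψ and ψ′ at the step yields the reflection amplitude r = (k₁ − k₂)/(k₁ + k₂) = 0.6441; thus R = |r|² = 0.4148, T = 0.5852.

T = 0.585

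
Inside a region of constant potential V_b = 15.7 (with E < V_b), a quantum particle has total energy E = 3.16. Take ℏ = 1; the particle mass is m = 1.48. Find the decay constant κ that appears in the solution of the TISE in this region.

Since E < V_b the TISE in this region is ψ'' = κ²ψ with κ = √(2m(V_b − E))/ℏ.
κ = √(2 × 1.48 × 12.54) = 6.092.

κ = 6.09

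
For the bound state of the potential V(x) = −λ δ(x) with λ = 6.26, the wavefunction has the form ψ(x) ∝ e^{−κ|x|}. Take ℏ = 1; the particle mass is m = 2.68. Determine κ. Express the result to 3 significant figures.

κ = 16.8

Integrating the TISE across x = 0 gives the cusp condition ψ'(0⁺) − ψ'(0⁻) = −(2mλ/ℏ²)ψ(0).
With ψ ∝ e^{−κ|x|} this yields −2κ = −2mλ/ℏ², so κ = mλ/ℏ² = 16.78.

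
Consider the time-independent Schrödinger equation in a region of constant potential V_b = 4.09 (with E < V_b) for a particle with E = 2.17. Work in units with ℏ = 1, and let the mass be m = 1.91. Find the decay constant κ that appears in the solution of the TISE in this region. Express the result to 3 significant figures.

Since E < V_b the TISE in this region is ψ'' = κ²ψ with κ = √(2m(V_b − E))/ℏ.
κ = √(2 × 1.91 × 1.92) = 2.708.

κ = 2.71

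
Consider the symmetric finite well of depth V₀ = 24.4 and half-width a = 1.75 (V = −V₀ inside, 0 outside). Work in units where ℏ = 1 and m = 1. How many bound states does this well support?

Define the well-strength parameter z₀ = (a/ℏ)√(2mV₀) = 1.75 × √(2·1·24.4) = 12.22.
The even/odd transcendental equations gain one root per π/2 in z₀, giving N = 1 + ⌊2z₀/π⌋ = 1 + ⌊7.783⌋ = 8.

N = 8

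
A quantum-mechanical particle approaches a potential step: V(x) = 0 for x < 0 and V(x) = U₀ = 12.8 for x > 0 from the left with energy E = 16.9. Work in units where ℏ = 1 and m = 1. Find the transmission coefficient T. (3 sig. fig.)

T = 0.884

The wavenumbers are k₁ = √(2mE)/ℏ = 5.814 on the left and k₂ = √(2m(E − U₀))/ℏ = 2.864 on the right.
Continuity of ψ and ψ′ at the step yields the reflection amplitude r = (k₁ − k₂)/(k₁ + k₂) = 0.3400; thus R = |r|² = 0.1156, T = 0.8844.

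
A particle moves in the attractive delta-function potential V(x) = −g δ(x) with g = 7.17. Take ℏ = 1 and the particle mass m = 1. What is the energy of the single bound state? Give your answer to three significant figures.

E = -25.7

For x ≠ 0 the bound state is ψ ∝ e^{−κ|x|}; integrating the TISE across the delta gives the cusp condition 2κ = 2mg/ℏ², so κ = 7.170.
Then E = −ℏ²κ²/(2m) = −mg²/(2ℏ²) = -25.70.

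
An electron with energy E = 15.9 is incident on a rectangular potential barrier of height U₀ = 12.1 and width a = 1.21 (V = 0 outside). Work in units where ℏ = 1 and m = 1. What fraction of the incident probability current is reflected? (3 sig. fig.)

R = 0.0221

E > U₀: inside the barrier k₂ = √(2m(E − U₀))/ℏ = 2.757, k₂a = 3.336.
Matching at both interfaces gives T⁻¹ = 1 + U₀² sin²(k₂a) / [4E(E − U₀)] = 1.023, hence T = 0.978.
R = 1 − T = 0.0221.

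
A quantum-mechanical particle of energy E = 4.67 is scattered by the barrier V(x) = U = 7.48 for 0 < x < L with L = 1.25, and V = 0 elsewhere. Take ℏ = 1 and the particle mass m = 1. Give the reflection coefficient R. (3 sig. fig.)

R = 0.990

E < U: inside the barrier ψ ∝ e^{±κx} with κ = √(2m(U − E))/ℏ = 2.371.
κL = 2.963, sinh(κL) = 9.655.
The exact tunnelling result is T⁻¹ = 1 + U² sinh²(κL) / [4E(U − E)] = 100.4, so T = 0.00996.
R = 1 − T = 0.990.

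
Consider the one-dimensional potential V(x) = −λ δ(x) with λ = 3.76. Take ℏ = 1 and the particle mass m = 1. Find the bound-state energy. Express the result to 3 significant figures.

For x ≠ 0 the bound state is ψ ∝ e^{−κ|x|}; integrating the TISE across the delta gives the cusp condition 2κ = 2mλ/ℏ², so κ = 3.760.
Then E = −ℏ²κ²/(2m) = −mλ²/(2ℏ²) = -7.069.

E = -7.07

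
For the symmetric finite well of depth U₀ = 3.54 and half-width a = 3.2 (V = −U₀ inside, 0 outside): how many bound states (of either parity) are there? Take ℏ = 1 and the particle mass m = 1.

Define the well-strength parameter z₀ = (a/ℏ)√(2mU₀) = 3.2 × √(2·1·3.54) = 8.515.
A new bound state (alternating even/odd) appears each time z₀ passes a multiple of π/2, so N = ⌊2z₀/π⌋ + 1 = ⌊5.421⌋ + 1 = 6.

N = 6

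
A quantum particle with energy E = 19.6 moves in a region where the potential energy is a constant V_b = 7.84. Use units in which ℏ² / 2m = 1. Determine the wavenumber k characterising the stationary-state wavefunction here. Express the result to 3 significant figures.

k = 3.43

With E > V_b the solution is oscillatory, ψ ∝ e^{±ikx} with k = √(2m(E − V_b))/ℏ.
k = √(2 × 0.5 × 11.76) = 3.429.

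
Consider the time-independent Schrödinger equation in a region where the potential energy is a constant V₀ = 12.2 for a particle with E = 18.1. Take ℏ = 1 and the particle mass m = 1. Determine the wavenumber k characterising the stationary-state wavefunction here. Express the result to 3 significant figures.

With E > V₀ the solution is oscillatory, ψ ∝ e^{±ikx} with k = √(2m(E − V₀))/ℏ.
k = √(2 × 1 × 5.9) = 3.435.

k = 3.44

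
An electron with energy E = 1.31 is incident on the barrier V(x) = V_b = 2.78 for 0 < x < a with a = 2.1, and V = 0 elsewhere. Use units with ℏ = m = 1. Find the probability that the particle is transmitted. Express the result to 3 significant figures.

T = 0.00297

Since E < V_b the interior solution is evanescent with decay constant κ = √(2m(V_b − E))/ℏ = 1.715.
κa = 3.601, sinh(κa) = 18.30.
The exact tunnelling result is T⁻¹ = 1 + V_b² sinh²(κa) / [4E(V_b − E)] = 337.0, so T = 0.00297.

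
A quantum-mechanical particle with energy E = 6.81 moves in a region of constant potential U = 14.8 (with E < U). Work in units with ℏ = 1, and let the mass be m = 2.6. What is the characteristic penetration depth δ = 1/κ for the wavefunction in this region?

Since E < U the TISE in this region is ψ'' = κ²ψ with κ = √(2m(U − E))/ℏ.
κ = √(2 × 2.6 × 7.99) = 6.446. The penetration depth is δ = 1/κ = 0.155.

δ = 0.155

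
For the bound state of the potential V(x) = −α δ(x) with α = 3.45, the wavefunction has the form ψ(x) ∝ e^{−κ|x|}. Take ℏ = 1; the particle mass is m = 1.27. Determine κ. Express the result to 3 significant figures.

κ = 4.38

Integrating the TISE across x = 0 gives the cusp condition ψ'(0⁺) − ψ'(0⁻) = −(2mα/ℏ²)ψ(0).
With ψ ∝ e^{−κ|x|} this yields −2κ = −2mα/ℏ², so κ = mα/ℏ² = 4.382.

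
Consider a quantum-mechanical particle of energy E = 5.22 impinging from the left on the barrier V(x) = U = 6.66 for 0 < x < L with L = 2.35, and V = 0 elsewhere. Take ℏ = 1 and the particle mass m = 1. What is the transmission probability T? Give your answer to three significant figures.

Since E < U the interior solution is evanescent with decay constant κ = √(2m(U − E))/ℏ = 1.697.
κL = 3.988, sinh(κL) = 26.97.
The exact tunnelling result is T⁻¹ = 1 + U² sinh²(κL) / [4E(U − E)] = 1074, so T = 0.000931.

T = 0.000931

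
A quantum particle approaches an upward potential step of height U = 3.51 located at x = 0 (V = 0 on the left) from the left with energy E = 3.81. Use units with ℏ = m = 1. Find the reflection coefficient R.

On each side the TISE gives plane waves with k = √(2m(E − V))/ℏ: k₁ = √(2·1·3.81) = 2.760, k₂ = √(2·1·0.3) = 0.7746.
Continuity of ψ and ψ′ at the step yields the reflection amplitude r = (k₁ − k₂)/(k₁ + k₂) = 0.5618; thus R = |r|² = 0.3156, T = 0.6844.

R = 0.316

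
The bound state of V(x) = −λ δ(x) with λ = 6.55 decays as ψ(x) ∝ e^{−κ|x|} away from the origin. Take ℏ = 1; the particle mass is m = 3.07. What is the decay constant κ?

Integrating the TISE across x = 0 gives the cusp condition ψ'(0⁺) − ψ'(0⁻) = −(2mλ/ℏ²)ψ(0).
With ψ ∝ e^{−κ|x|} this yields −2κ = −2mλ/ℏ², so κ = mλ/ℏ² = 20.11.

κ = 20.1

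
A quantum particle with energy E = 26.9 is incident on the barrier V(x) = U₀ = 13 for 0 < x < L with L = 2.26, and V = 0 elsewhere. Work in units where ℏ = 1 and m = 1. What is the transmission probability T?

T = 0.960

Above the barrier the interior wavenumber is k₂ = √(2m(E − U₀))/ℏ = 5.273, giving phase k₂L = 11.92.
T = [1 + U₀² sin²(k₂L) / (4E(E − U₀))]⁻¹ = 1/1.041 = 0.960.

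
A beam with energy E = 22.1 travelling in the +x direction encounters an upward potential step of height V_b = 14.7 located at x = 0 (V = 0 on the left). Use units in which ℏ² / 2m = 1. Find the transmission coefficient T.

T = 0.929

On each side the TISE gives plane waves with k = √(2m(E − V))/ℏ: k₁ = √(2·½·22.1) = 4.701, k₂ = √(2·½·7.4) = 2.720.
Continuity of ψ and ψ′ at the step yields the reflection amplitude r = (k₁ − k₂)/(k₁ + k₂) = 0.2669; thus R = |r|² = 0.07124, T = 0.9288.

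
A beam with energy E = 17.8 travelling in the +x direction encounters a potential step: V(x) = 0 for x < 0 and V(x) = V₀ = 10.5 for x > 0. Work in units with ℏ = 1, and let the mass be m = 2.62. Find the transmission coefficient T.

The wavenumbers are k₁ = √(2mE)/ℏ = 9.658 on the left and k₂ = √(2m(E − V₀))/ℏ = 6.185 on the right.
Continuity of ψ and ψ′ at the step yields the reflection amplitude r = (k₁ − k₂)/(k₁ + k₂) = 0.2192; thus R = |r|² = 0.04806, T = 0.9519.

T = 0.952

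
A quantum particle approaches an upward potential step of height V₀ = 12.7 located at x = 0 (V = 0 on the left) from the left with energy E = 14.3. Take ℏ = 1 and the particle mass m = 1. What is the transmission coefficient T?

The wavenumbers are k₁ = √(2mE)/ℏ = 5.348 on the left and k₂ = √(2m(E − V₀))/ℏ = 1.789 on the right.
Matching ψ and ψ′ at x = 0 gives r = (k₁ − k₂)/(k₁ + k₂), so R = r² = 0.2487 and T = 1 − R = 0.7513.

T = 0.751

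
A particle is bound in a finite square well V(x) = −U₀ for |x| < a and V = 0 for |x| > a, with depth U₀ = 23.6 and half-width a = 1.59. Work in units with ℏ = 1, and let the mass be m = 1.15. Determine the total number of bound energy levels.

N = 8

Define the well-strength parameter z₀ = (a/ℏ)√(2mU₀) = 1.59 × √(2·1.15·23.6) = 11.71.
The even/odd transcendental equations gain one root per π/2 in z₀, giving N = 1 + ⌊2z₀/π⌋ = 1 + ⌊7.458⌋ = 8.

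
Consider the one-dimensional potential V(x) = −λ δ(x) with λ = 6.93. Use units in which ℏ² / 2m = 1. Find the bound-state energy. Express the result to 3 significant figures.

E = -12.0

The bound state is ψ(x) = √κ e^{−κ|x|}. The derivative jump ψ'(0⁺) − ψ'(0⁻) = −(2mλ/ℏ²)ψ(0) fixes κ = mλ/ℏ² = 3.465.
Then E = −ℏ²κ²/(2m) = −mλ²/(2ℏ²) = -12.01.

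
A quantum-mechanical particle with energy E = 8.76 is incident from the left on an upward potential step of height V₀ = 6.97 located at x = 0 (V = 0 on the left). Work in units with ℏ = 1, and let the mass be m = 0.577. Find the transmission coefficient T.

On each side the TISE gives plane waves with k = √(2m(E − V))/ℏ: k₁ = √(2·0.577·8.76) = 3.179, k₂ = √(2·0.577·1.79) = 1.437.
Continuity of ψ and ψ′ at the step yields the reflection amplitude r = (k₁ − k₂)/(k₁ + k₂) = 0.3774; thus R = |r|² = 0.1424, T = 0.8576.

T = 0.858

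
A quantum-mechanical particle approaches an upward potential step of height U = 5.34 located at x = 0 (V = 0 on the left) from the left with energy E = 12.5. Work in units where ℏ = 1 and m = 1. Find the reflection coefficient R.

The wavenumbers are k₁ = √(2mE)/ℏ = 5.000 on the left and k₂ = √(2m(E − U))/ℏ = 3.784 on the right.
Matching ψ and ψ′ at x = 0 gives r = (k₁ − k₂)/(k₁ + k₂), so R = r² = 0.01916 and T = 1 − R = 0.9808.

R = 0.0192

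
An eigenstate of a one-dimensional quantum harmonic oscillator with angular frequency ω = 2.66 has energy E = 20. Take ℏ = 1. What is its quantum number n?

n = 7

Invert E_n = (n + ½)ℏω: n = E/ℏω − ½ = 7.019, so n = 7.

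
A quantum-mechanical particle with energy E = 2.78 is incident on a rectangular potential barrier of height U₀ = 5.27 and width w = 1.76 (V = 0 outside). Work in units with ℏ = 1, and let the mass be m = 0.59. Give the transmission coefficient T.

T = 0.00951

Since E < U₀ the interior solution is evanescent with decay constant κ = √(2m(U₀ − E))/ℏ = 1.714.
κw = 3.017, sinh(κw) = 10.19.
The exact tunnelling result is T⁻¹ = 1 + U₀² sinh²(κw) / [4E(U₀ − E)] = 105.1, so T = 0.00951.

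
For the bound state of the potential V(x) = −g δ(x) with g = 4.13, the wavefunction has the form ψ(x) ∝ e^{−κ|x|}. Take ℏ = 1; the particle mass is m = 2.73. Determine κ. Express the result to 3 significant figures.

Integrate −(ℏ²/2m)ψ'' − gδ(x)ψ = Eψ from −ε to +ε: the ψ'' term gives ψ'(0⁺) − ψ'(0⁻) and the δ term gives −(2mg/ℏ²)ψ(0).
With ψ ∝ e^{−κ|x|} this yields −2κ = −2mg/ℏ², so κ = mg/ℏ² = 11.27.

κ = 11.3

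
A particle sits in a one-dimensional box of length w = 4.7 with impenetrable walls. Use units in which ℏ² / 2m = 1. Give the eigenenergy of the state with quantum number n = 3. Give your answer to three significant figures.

The infinite-well eigenfunctions ψ_n = √(2/w) sin(nπx/w) vanish at both walls, giving E_n = n²π²ℏ²/(2mw²).
E_3 = 3² × π² / (2 × 0.5 × 4.7²) = 4.021.

E = 4.02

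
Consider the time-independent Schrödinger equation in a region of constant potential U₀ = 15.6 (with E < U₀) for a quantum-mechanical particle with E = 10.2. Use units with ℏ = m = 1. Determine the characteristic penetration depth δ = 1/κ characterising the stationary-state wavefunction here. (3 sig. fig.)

δ = 0.304

Since E < U₀ the TISE in this region is ψ'' = κ²ψ with κ = √(2m(U₀ − E))/ℏ.
κ = √(2 × 1 × 5.4) = 3.286. The penetration depth is δ = 1/κ = 0.304.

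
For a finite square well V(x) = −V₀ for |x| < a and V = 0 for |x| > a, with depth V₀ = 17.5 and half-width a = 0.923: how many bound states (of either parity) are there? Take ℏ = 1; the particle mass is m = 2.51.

N = 6

The dimensionless depth is z₀ = a√(2mV₀)/ℏ = 0.923 × √(87.85) = 8.651.
A new bound state (alternating even/odd) appears each time z₀ passes a multiple of π/2, so N = ⌊2z₀/π⌋ + 1 = ⌊5.507⌋ + 1 = 6.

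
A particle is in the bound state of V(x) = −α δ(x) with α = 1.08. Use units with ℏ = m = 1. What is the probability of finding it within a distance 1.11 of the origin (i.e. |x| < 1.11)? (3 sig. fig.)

The normalised bound state is ψ = √κ e^{−κ|x|} with κ = mα/ℏ² = 1.080.
P(|x| < d) = ∫_{−d}^{d} κ e^{−2κ|x|} dx = 1 − e^{−2κd} = 1 − e^{−2.398} = 0.9091.

P = 0.909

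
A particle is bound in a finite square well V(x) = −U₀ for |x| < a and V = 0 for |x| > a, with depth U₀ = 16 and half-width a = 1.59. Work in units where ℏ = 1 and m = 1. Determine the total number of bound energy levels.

Define the well-strength parameter z₀ = (a/ℏ)√(2mU₀) = 1.59 × √(2·1·16) = 8.994.
A new bound state (alternating even/odd) appears each time z₀ passes a multiple of π/2, so N = ⌊2z₀/π⌋ + 1 = ⌊5.726⌋ + 1 = 6.

N = 6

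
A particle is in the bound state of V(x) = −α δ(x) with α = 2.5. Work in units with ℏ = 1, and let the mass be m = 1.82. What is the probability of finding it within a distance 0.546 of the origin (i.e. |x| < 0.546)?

P = 0.993

The normalised bound state is ψ = √κ e^{−κ|x|} with κ = mα/ℏ² = 4.550.
P(|x| < d) = ∫_{−d}^{d} κ e^{−2κ|x|} dx = 1 − e^{−2κd} = 1 − e^{−4.969} = 0.9930.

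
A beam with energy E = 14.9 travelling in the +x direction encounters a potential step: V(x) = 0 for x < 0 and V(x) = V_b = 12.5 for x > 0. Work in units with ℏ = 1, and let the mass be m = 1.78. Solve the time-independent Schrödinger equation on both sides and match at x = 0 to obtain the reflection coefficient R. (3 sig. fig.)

On each side the TISE gives plane waves with k = √(2m(E − V))/ℏ: k₁ = √(2·1.78·14.9) = 7.283, k₂ = √(2·1.78·2.4) = 2.923.
Matching ψ and ψ′ at x = 0 gives r = (k₁ − k₂)/(k₁ + k₂), so R = r² = 0.1825 and T = 1 − R = 0.8175.

R = 0.183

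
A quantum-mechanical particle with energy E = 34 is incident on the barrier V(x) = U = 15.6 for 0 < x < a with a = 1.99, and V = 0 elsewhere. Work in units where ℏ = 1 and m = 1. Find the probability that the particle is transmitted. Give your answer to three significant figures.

T = 0.979

E > U: inside the barrier k₂ = √(2m(E − U))/ℏ = 6.066, k₂a = 12.07.
T = [1 + U² sin²(k₂a) / (4E(E − U))]⁻¹ = 1/1.022 = 0.979.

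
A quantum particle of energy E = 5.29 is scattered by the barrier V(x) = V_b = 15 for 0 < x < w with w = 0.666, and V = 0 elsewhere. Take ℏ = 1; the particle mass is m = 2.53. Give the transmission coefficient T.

E < V_b: inside the barrier ψ ∝ e^{±κx} with κ = √(2m(V_b − E))/ℏ = 7.009.
κw = 4.668, sinh(κw) = 53.25.
Matching ψ, ψ′ at both faces gives T = [1 + V_b² sinh²(κw) / (4E(V_b − E))]⁻¹ = 1/3107 = 0.000322.

T = 0.000322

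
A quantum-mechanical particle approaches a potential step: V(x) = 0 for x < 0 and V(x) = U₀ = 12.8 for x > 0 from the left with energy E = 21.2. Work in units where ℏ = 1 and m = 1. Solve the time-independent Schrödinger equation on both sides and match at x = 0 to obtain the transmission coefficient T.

On each side the TISE gives plane waves with k = √(2m(E − V))/ℏ: k₁ = √(2·1·21.2) = 6.512, k₂ = √(2·1·8.4) = 4.099.
Matching ψ and ψ′ at x = 0 gives r = (k₁ − k₂)/(k₁ + k₂), so R = r² = 0.05171 and T = 1 − R = 0.9483.

T = 0.948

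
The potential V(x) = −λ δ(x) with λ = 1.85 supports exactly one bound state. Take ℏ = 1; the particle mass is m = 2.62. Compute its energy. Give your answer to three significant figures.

E = -4.48

The bound state is ψ(x) = √κ e^{−κ|x|}. The derivative jump ψ'(0⁺) − ψ'(0⁻) = −(2mλ/ℏ²)ψ(0) fixes κ = mλ/ℏ² = 4.847.
Then E = −ℏ²κ²/(2m) = −mλ²/(2ℏ²) = -4.483.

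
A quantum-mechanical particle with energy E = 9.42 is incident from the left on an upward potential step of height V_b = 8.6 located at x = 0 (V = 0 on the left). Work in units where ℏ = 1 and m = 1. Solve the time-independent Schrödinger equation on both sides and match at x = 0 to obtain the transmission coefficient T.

The wavenumbers are k₁ = √(2mE)/ℏ = 4.341 on the left and k₂ = √(2m(E − V_b))/ℏ = 1.281 on the right.
Continuity of ψ and ψ′ at the step yields the reflection amplitude r = (k₁ − k₂)/(k₁ + k₂) = 0.5444; thus R = |r|² = 0.2963, T = 0.7037.

T = 0.704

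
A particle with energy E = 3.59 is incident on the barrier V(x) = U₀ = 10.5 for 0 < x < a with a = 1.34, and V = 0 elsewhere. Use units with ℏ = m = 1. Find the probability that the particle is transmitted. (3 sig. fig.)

E < U₀: inside the barrier ψ ∝ e^{±κx} with κ = √(2m(U₀ − E))/ℏ = 3.718.
κa = 4.981, sinh(κa) = 72.84.
The exact tunnelling result is T⁻¹ = 1 + U₀² sinh²(κa) / [4E(U₀ − E)] = 5896, so T = 0.000170.

T = 0.000170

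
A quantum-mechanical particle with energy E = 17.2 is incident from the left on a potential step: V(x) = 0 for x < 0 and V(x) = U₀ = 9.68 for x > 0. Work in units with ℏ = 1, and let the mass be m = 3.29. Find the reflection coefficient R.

R = 0.0416

The wavenumbers are k₁ = √(2mE)/ℏ = 10.64 on the left and k₂ = √(2m(E − U₀))/ℏ = 7.034 on the right.
Continuity of ψ and ψ′ at the step yields the reflection amplitude r = (k₁ − k₂)/(k₁ + k₂) = 0.2039; thus R = |r|² = 0.04159, T = 0.9584.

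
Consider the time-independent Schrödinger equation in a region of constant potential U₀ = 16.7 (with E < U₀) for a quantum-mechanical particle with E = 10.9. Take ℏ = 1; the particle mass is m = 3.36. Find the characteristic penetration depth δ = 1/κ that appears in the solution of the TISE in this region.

Since E < U₀ the TISE in this region is ψ'' = κ²ψ with κ = √(2m(U₀ − E))/ℏ.
κ = √(2 × 3.36 × 5.8) = 6.243. The penetration depth is δ = 1/κ = 0.160.

δ = 0.160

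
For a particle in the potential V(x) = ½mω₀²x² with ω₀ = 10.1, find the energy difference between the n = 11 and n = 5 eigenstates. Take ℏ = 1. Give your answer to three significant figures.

E_n = ℏω₀(n + ½), so ΔE = (11 − 5) ℏω₀ = 6 × 10.1 = 60.60.

ΔE = 60.6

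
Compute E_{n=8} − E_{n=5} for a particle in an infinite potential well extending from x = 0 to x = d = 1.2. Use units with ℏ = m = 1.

ΔE = 134

E_n = n²π²ℏ²/(2md²), so ΔE = (8² − 5²) π²ℏ²/(2md²).
ΔE = 39 × π² / (2 × 1 × 1.2²) = 133.7.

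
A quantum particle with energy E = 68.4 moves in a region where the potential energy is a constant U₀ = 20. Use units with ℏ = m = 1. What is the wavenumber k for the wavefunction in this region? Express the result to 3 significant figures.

k = 9.84

With E > U₀ the solution is oscillatory, ψ ∝ e^{±ikx} with k = √(2m(E − U₀))/ℏ.
k = √(2 × 1 × 48.4) = 9.839.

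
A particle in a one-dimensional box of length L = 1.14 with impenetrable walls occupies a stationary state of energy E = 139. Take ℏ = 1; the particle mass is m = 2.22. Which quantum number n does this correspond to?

From E_n = n²π²ℏ²/(2mL²) invert to n = √(2mL²E)/(πℏ).
n = (1.14/π) × √(2 × 2.22 × 139) = 9.015 → n = 9.

n = 9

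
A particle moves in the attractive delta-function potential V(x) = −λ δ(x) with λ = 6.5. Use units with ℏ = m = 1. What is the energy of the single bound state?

The bound state is ψ(x) = √κ e^{−κ|x|}. The derivative jump ψ'(0⁺) − ψ'(0⁻) = −(2mλ/ℏ²)ψ(0) fixes κ = mλ/ℏ² = 6.500.
Then E = −ℏ²κ²/(2m) = −mλ²/(2ℏ²) = -21.13.

E = -21.1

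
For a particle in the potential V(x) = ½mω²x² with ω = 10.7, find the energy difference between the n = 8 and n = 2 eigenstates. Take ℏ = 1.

ΔE = 64.2

E_n = ℏω(n + ½), so ΔE = (8 − 2) ℏω = 6 × 10.7 = 64.20.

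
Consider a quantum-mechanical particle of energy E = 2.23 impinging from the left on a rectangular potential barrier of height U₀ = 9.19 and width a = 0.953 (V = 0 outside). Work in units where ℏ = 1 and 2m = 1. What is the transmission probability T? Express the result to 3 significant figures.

T = 0.0191

Since E < U₀ the interior solution is evanescent with decay constant κ = √(2m(U₀ − E))/ℏ = 2.638.
κa = 2.514, sinh(κa) = 6.138.
Matching ψ, ψ′ at both faces gives T = [1 + U₀² sinh²(κa) / (4E(U₀ − E))]⁻¹ = 1/52.25 = 0.0191.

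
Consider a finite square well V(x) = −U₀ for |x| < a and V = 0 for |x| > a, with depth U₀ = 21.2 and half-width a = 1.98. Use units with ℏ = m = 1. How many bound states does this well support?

N = 9

Define the well-strength parameter z₀ = (a/ℏ)√(2mU₀) = 1.98 × √(2·1·21.2) = 12.89.
The even/odd transcendental equations gain one root per π/2 in z₀, giving N = 1 + ⌊2z₀/π⌋ = 1 + ⌊8.208⌋ = 9.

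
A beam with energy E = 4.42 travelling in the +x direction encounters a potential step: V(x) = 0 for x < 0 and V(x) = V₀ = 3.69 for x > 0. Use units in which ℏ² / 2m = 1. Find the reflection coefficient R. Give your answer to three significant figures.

R = 0.178

The wavenumbers are k₁ = √(2mE)/ℏ = 2.102 on the left and k₂ = √(2m(E − V₀))/ℏ = 0.8544 on the right.
Matching ψ and ψ′ at x = 0 gives r = (k₁ − k₂)/(k₁ + k₂), so R = r² = 0.1781 and T = 1 − R = 0.8219.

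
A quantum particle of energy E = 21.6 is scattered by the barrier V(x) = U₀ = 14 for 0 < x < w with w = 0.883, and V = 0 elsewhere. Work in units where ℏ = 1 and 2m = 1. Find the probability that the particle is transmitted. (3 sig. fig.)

T = 0.888

E > U₀: inside the barrier k₂ = √(2m(E − U₀))/ℏ = 2.757, k₂w = 2.434.
T = [1 + U₀² sin²(k₂w) / (4E(E − U₀))]⁻¹ = 1/1.126 = 0.888.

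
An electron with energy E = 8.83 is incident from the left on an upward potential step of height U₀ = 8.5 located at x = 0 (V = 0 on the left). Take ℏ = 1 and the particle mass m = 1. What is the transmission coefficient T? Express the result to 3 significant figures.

The wavenumbers are k₁ = √(2mE)/ℏ = 4.202 on the left and k₂ = √(2m(E − U₀))/ℏ = 0.8124 on the right.
Matching ψ and ψ′ at x = 0 gives r = (k₁ − k₂)/(k₁ + k₂), so R = r² = 0.4570 and T = 1 − R = 0.5430.

T = 0.543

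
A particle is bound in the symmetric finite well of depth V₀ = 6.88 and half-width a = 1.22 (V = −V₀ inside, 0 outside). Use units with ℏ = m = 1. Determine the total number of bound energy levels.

N = 3

The dimensionless depth is z₀ = a√(2mV₀)/ℏ = 1.22 × √(13.76) = 4.526.
A new bound state (alternating even/odd) appears each time z₀ passes a multiple of π/2, so N = ⌊2z₀/π⌋ + 1 = ⌊2.881⌋ + 1 = 3.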